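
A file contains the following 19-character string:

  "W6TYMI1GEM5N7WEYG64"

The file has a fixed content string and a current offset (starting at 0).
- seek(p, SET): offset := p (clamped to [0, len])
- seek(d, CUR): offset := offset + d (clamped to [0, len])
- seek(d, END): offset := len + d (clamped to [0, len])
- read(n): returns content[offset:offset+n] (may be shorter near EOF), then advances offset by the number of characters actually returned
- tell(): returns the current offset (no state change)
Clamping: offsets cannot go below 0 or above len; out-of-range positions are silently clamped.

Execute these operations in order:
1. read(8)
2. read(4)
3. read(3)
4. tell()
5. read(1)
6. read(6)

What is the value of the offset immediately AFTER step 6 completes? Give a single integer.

Answer: 19

Derivation:
After 1 (read(8)): returned 'W6TYMI1G', offset=8
After 2 (read(4)): returned 'EM5N', offset=12
After 3 (read(3)): returned '7WE', offset=15
After 4 (tell()): offset=15
After 5 (read(1)): returned 'Y', offset=16
After 6 (read(6)): returned 'G64', offset=19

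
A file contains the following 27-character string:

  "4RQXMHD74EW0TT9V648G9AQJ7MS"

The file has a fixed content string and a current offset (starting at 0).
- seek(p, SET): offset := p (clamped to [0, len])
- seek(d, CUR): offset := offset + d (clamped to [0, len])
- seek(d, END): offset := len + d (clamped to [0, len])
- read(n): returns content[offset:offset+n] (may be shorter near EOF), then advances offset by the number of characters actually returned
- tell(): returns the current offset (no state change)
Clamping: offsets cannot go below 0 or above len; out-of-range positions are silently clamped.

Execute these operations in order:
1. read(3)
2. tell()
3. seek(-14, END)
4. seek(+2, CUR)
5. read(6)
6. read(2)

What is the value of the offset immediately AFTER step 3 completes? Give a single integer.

Answer: 13

Derivation:
After 1 (read(3)): returned '4RQ', offset=3
After 2 (tell()): offset=3
After 3 (seek(-14, END)): offset=13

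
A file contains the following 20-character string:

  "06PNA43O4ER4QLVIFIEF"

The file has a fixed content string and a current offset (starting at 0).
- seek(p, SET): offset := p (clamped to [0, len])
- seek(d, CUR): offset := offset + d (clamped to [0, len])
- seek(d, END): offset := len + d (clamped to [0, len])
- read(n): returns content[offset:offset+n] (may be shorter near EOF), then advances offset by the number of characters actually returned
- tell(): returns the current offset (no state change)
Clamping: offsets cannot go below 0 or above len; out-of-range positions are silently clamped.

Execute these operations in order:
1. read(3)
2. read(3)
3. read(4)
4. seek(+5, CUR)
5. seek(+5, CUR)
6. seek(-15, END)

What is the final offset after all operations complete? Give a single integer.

After 1 (read(3)): returned '06P', offset=3
After 2 (read(3)): returned 'NA4', offset=6
After 3 (read(4)): returned '3O4E', offset=10
After 4 (seek(+5, CUR)): offset=15
After 5 (seek(+5, CUR)): offset=20
After 6 (seek(-15, END)): offset=5

Answer: 5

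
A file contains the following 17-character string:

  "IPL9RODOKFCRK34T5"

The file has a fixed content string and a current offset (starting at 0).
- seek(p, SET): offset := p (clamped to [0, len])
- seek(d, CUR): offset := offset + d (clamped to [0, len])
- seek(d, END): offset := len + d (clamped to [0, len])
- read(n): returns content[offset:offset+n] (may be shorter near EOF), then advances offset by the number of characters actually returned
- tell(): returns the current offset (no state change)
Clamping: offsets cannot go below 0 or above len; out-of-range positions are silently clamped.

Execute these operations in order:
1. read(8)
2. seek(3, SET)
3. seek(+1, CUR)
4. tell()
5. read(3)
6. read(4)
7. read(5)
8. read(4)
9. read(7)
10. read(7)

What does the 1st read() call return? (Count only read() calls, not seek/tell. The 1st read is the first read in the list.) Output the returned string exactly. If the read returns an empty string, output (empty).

Answer: IPL9RODO

Derivation:
After 1 (read(8)): returned 'IPL9RODO', offset=8
After 2 (seek(3, SET)): offset=3
After 3 (seek(+1, CUR)): offset=4
After 4 (tell()): offset=4
After 5 (read(3)): returned 'ROD', offset=7
After 6 (read(4)): returned 'OKFC', offset=11
After 7 (read(5)): returned 'RK34T', offset=16
After 8 (read(4)): returned '5', offset=17
After 9 (read(7)): returned '', offset=17
After 10 (read(7)): returned '', offset=17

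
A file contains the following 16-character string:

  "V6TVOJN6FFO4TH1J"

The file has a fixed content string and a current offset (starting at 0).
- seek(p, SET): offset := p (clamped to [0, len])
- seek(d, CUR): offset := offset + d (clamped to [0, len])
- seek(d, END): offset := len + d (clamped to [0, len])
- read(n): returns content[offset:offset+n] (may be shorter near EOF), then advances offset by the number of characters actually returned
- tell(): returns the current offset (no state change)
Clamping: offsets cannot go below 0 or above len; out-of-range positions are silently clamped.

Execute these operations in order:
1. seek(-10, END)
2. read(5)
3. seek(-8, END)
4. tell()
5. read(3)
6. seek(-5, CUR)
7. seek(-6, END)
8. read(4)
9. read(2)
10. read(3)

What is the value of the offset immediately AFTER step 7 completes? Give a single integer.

Answer: 10

Derivation:
After 1 (seek(-10, END)): offset=6
After 2 (read(5)): returned 'N6FFO', offset=11
After 3 (seek(-8, END)): offset=8
After 4 (tell()): offset=8
After 5 (read(3)): returned 'FFO', offset=11
After 6 (seek(-5, CUR)): offset=6
After 7 (seek(-6, END)): offset=10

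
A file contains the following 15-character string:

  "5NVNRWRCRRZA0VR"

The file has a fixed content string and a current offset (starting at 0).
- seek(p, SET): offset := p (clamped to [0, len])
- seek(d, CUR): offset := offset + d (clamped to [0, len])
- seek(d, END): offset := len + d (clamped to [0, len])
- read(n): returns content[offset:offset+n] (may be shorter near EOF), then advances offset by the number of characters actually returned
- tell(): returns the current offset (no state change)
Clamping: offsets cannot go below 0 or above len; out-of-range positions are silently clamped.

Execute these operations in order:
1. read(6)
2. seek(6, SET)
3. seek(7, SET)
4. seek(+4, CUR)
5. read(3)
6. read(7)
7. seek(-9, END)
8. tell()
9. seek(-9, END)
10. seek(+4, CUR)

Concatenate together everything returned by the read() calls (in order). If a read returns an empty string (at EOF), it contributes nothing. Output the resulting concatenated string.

After 1 (read(6)): returned '5NVNRW', offset=6
After 2 (seek(6, SET)): offset=6
After 3 (seek(7, SET)): offset=7
After 4 (seek(+4, CUR)): offset=11
After 5 (read(3)): returned 'A0V', offset=14
After 6 (read(7)): returned 'R', offset=15
After 7 (seek(-9, END)): offset=6
After 8 (tell()): offset=6
After 9 (seek(-9, END)): offset=6
After 10 (seek(+4, CUR)): offset=10

Answer: 5NVNRWA0VR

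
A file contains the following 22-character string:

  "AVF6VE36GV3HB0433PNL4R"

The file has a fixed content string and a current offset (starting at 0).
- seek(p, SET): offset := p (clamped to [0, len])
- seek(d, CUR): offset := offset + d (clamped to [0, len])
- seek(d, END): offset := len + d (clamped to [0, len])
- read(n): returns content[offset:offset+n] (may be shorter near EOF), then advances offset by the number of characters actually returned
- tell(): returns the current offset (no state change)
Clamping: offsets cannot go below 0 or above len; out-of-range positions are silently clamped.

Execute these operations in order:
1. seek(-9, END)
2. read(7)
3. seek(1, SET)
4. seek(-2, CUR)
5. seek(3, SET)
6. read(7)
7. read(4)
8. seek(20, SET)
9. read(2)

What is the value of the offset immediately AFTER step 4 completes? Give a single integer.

After 1 (seek(-9, END)): offset=13
After 2 (read(7)): returned '0433PNL', offset=20
After 3 (seek(1, SET)): offset=1
After 4 (seek(-2, CUR)): offset=0

Answer: 0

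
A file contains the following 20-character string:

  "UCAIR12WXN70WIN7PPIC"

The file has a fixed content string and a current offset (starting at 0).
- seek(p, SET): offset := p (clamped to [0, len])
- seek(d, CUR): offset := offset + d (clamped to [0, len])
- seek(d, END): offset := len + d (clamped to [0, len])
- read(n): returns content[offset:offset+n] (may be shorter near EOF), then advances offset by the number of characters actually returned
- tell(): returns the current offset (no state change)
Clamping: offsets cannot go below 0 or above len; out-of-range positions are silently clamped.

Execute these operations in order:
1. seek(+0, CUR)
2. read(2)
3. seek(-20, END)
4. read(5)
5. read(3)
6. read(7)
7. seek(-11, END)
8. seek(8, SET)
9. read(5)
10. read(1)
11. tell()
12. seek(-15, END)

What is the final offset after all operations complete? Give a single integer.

Answer: 5

Derivation:
After 1 (seek(+0, CUR)): offset=0
After 2 (read(2)): returned 'UC', offset=2
After 3 (seek(-20, END)): offset=0
After 4 (read(5)): returned 'UCAIR', offset=5
After 5 (read(3)): returned '12W', offset=8
After 6 (read(7)): returned 'XN70WIN', offset=15
After 7 (seek(-11, END)): offset=9
After 8 (seek(8, SET)): offset=8
After 9 (read(5)): returned 'XN70W', offset=13
After 10 (read(1)): returned 'I', offset=14
After 11 (tell()): offset=14
After 12 (seek(-15, END)): offset=5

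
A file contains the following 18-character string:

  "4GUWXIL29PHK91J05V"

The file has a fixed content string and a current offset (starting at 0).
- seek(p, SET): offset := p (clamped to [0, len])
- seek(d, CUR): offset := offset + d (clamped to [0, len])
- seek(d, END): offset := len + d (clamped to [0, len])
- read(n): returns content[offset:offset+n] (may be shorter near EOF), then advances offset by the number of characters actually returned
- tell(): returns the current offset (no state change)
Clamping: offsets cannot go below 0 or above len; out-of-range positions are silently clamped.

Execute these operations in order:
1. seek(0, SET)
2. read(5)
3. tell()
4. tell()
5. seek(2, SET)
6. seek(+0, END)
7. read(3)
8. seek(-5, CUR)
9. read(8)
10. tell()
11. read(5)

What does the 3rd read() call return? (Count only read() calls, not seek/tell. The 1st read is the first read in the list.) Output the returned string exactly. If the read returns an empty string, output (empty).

After 1 (seek(0, SET)): offset=0
After 2 (read(5)): returned '4GUWX', offset=5
After 3 (tell()): offset=5
After 4 (tell()): offset=5
After 5 (seek(2, SET)): offset=2
After 6 (seek(+0, END)): offset=18
After 7 (read(3)): returned '', offset=18
After 8 (seek(-5, CUR)): offset=13
After 9 (read(8)): returned '1J05V', offset=18
After 10 (tell()): offset=18
After 11 (read(5)): returned '', offset=18

Answer: 1J05V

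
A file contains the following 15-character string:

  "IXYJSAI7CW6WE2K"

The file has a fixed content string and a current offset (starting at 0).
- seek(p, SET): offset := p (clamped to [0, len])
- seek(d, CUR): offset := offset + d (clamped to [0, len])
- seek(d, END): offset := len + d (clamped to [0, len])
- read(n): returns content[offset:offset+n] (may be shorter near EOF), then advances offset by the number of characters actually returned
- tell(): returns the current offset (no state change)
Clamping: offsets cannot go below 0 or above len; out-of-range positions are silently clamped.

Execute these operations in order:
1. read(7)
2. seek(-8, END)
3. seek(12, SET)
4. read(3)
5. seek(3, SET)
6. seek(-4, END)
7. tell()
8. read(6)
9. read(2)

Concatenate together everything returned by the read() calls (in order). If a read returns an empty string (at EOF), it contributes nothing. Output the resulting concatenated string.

Answer: IXYJSAIE2KWE2K

Derivation:
After 1 (read(7)): returned 'IXYJSAI', offset=7
After 2 (seek(-8, END)): offset=7
After 3 (seek(12, SET)): offset=12
After 4 (read(3)): returned 'E2K', offset=15
After 5 (seek(3, SET)): offset=3
After 6 (seek(-4, END)): offset=11
After 7 (tell()): offset=11
After 8 (read(6)): returned 'WE2K', offset=15
After 9 (read(2)): returned '', offset=15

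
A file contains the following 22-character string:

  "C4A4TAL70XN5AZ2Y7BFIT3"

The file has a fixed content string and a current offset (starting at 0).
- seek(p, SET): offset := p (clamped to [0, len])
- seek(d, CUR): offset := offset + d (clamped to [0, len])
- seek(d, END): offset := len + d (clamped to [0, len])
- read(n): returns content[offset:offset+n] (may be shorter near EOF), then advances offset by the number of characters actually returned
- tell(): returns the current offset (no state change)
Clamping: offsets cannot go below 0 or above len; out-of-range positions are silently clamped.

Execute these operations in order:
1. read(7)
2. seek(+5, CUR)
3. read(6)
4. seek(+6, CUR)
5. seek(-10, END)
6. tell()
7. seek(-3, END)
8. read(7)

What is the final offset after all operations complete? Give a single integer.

Answer: 22

Derivation:
After 1 (read(7)): returned 'C4A4TAL', offset=7
After 2 (seek(+5, CUR)): offset=12
After 3 (read(6)): returned 'AZ2Y7B', offset=18
After 4 (seek(+6, CUR)): offset=22
After 5 (seek(-10, END)): offset=12
After 6 (tell()): offset=12
After 7 (seek(-3, END)): offset=19
After 8 (read(7)): returned 'IT3', offset=22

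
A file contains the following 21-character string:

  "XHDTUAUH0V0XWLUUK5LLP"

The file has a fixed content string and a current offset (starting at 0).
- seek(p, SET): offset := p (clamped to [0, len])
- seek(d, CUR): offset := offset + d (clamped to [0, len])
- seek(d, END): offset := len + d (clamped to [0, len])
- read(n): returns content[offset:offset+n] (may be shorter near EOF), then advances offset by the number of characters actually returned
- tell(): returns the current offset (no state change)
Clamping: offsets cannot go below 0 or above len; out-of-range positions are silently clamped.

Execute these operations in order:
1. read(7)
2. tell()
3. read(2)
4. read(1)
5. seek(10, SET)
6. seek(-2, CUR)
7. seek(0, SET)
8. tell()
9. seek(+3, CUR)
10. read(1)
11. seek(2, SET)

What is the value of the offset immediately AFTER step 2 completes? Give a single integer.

Answer: 7

Derivation:
After 1 (read(7)): returned 'XHDTUAU', offset=7
After 2 (tell()): offset=7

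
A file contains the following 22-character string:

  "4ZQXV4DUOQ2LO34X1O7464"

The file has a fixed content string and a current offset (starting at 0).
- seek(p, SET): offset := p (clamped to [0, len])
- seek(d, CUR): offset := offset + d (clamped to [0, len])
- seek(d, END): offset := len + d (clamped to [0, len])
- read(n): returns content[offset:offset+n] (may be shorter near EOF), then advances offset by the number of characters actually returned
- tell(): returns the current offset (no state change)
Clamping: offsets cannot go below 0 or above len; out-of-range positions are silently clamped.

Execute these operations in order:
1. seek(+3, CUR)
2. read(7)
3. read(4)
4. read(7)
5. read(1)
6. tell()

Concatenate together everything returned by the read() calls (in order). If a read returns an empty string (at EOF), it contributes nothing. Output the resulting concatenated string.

After 1 (seek(+3, CUR)): offset=3
After 2 (read(7)): returned 'XV4DUOQ', offset=10
After 3 (read(4)): returned '2LO3', offset=14
After 4 (read(7)): returned '4X1O746', offset=21
After 5 (read(1)): returned '4', offset=22
After 6 (tell()): offset=22

Answer: XV4DUOQ2LO34X1O7464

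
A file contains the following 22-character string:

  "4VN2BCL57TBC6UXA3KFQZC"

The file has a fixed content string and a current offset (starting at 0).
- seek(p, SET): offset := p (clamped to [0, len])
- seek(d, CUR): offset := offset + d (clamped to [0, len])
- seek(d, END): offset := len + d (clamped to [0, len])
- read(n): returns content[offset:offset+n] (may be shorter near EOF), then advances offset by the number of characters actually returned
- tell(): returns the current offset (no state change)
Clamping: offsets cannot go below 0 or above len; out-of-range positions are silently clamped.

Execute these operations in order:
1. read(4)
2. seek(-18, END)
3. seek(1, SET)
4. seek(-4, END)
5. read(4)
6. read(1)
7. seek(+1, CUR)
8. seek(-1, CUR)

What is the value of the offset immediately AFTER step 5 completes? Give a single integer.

Answer: 22

Derivation:
After 1 (read(4)): returned '4VN2', offset=4
After 2 (seek(-18, END)): offset=4
After 3 (seek(1, SET)): offset=1
After 4 (seek(-4, END)): offset=18
After 5 (read(4)): returned 'FQZC', offset=22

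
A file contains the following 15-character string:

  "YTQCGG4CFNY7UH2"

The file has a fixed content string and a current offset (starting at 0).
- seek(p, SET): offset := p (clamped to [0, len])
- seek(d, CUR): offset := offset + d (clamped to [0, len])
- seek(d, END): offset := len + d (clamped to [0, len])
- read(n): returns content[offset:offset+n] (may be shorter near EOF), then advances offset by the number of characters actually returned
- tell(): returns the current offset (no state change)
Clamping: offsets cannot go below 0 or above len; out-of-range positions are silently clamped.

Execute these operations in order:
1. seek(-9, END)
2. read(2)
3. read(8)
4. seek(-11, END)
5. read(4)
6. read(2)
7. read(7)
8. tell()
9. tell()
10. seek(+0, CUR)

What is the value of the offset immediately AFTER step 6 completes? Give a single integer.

Answer: 10

Derivation:
After 1 (seek(-9, END)): offset=6
After 2 (read(2)): returned '4C', offset=8
After 3 (read(8)): returned 'FNY7UH2', offset=15
After 4 (seek(-11, END)): offset=4
After 5 (read(4)): returned 'GG4C', offset=8
After 6 (read(2)): returned 'FN', offset=10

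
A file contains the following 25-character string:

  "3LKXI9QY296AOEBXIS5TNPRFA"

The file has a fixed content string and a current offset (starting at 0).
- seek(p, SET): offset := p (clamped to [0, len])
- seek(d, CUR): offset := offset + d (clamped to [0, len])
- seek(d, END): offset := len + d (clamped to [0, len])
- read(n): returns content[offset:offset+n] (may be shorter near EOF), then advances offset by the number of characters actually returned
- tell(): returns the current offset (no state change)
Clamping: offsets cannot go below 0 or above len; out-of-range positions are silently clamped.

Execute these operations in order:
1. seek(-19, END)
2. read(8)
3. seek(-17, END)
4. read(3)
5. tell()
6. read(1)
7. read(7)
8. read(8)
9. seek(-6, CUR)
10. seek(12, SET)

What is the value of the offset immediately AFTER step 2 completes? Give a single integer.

Answer: 14

Derivation:
After 1 (seek(-19, END)): offset=6
After 2 (read(8)): returned 'QY296AOE', offset=14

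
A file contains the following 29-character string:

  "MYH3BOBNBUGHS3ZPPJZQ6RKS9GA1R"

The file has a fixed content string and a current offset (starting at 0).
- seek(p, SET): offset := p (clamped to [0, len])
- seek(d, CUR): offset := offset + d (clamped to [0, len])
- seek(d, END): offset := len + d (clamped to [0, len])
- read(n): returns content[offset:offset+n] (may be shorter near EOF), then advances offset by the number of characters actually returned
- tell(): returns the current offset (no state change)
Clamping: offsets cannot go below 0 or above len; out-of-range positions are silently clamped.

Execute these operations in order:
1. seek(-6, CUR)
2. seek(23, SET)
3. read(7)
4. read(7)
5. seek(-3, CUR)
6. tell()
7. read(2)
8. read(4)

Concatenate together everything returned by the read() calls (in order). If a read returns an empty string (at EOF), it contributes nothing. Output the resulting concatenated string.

After 1 (seek(-6, CUR)): offset=0
After 2 (seek(23, SET)): offset=23
After 3 (read(7)): returned 'S9GA1R', offset=29
After 4 (read(7)): returned '', offset=29
After 5 (seek(-3, CUR)): offset=26
After 6 (tell()): offset=26
After 7 (read(2)): returned 'A1', offset=28
After 8 (read(4)): returned 'R', offset=29

Answer: S9GA1RA1R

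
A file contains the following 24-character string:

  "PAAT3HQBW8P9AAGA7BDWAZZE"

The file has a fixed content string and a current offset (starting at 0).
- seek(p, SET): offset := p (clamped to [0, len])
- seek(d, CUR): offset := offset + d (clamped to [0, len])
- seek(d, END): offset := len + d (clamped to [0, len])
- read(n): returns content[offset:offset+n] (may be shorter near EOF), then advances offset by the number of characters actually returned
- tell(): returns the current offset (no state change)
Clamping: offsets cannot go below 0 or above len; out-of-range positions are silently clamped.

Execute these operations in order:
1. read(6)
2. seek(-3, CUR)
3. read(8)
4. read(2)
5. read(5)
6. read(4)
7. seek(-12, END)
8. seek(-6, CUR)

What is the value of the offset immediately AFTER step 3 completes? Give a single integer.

Answer: 11

Derivation:
After 1 (read(6)): returned 'PAAT3H', offset=6
After 2 (seek(-3, CUR)): offset=3
After 3 (read(8)): returned 'T3HQBW8P', offset=11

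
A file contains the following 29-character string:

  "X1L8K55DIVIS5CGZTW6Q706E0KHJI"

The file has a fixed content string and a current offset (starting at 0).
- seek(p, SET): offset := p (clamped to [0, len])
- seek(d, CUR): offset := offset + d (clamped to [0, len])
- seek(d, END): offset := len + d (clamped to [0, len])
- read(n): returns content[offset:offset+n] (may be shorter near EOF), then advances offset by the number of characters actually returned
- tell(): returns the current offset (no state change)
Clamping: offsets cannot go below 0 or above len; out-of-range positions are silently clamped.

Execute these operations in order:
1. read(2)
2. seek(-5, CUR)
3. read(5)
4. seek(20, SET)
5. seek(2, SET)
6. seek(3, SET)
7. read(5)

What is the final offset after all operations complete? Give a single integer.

After 1 (read(2)): returned 'X1', offset=2
After 2 (seek(-5, CUR)): offset=0
After 3 (read(5)): returned 'X1L8K', offset=5
After 4 (seek(20, SET)): offset=20
After 5 (seek(2, SET)): offset=2
After 6 (seek(3, SET)): offset=3
After 7 (read(5)): returned '8K55D', offset=8

Answer: 8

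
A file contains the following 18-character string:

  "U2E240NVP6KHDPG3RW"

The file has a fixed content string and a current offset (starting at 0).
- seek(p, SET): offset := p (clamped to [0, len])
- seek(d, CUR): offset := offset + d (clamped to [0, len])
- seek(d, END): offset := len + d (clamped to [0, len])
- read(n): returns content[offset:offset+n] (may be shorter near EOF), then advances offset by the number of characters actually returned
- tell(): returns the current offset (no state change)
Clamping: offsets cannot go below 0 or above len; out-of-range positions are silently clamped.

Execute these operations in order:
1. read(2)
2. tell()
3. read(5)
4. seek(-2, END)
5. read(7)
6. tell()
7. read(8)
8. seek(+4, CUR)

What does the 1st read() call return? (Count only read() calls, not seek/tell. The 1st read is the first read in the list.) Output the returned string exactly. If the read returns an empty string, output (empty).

After 1 (read(2)): returned 'U2', offset=2
After 2 (tell()): offset=2
After 3 (read(5)): returned 'E240N', offset=7
After 4 (seek(-2, END)): offset=16
After 5 (read(7)): returned 'RW', offset=18
After 6 (tell()): offset=18
After 7 (read(8)): returned '', offset=18
After 8 (seek(+4, CUR)): offset=18

Answer: U2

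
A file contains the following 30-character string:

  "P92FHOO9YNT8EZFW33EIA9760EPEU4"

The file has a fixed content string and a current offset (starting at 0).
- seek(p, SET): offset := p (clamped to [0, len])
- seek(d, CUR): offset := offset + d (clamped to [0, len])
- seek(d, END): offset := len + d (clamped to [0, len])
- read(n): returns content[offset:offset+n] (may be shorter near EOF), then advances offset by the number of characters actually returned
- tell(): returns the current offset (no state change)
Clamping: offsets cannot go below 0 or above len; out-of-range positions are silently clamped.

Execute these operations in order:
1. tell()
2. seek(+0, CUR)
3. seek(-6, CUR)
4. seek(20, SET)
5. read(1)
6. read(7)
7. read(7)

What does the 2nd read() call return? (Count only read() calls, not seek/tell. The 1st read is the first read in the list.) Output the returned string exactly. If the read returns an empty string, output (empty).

Answer: 9760EPE

Derivation:
After 1 (tell()): offset=0
After 2 (seek(+0, CUR)): offset=0
After 3 (seek(-6, CUR)): offset=0
After 4 (seek(20, SET)): offset=20
After 5 (read(1)): returned 'A', offset=21
After 6 (read(7)): returned '9760EPE', offset=28
After 7 (read(7)): returned 'U4', offset=30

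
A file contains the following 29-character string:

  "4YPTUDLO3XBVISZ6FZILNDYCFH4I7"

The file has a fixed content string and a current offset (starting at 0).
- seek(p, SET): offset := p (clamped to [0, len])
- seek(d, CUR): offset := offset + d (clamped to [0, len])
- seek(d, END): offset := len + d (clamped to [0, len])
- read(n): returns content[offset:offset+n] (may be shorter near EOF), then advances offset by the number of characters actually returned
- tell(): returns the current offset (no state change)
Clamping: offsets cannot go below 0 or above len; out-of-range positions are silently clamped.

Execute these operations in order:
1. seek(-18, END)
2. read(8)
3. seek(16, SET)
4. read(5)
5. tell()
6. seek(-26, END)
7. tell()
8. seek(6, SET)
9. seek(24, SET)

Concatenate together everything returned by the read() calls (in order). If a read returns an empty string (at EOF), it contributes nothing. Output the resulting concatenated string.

Answer: VISZ6FZIFZILN

Derivation:
After 1 (seek(-18, END)): offset=11
After 2 (read(8)): returned 'VISZ6FZI', offset=19
After 3 (seek(16, SET)): offset=16
After 4 (read(5)): returned 'FZILN', offset=21
After 5 (tell()): offset=21
After 6 (seek(-26, END)): offset=3
After 7 (tell()): offset=3
After 8 (seek(6, SET)): offset=6
After 9 (seek(24, SET)): offset=24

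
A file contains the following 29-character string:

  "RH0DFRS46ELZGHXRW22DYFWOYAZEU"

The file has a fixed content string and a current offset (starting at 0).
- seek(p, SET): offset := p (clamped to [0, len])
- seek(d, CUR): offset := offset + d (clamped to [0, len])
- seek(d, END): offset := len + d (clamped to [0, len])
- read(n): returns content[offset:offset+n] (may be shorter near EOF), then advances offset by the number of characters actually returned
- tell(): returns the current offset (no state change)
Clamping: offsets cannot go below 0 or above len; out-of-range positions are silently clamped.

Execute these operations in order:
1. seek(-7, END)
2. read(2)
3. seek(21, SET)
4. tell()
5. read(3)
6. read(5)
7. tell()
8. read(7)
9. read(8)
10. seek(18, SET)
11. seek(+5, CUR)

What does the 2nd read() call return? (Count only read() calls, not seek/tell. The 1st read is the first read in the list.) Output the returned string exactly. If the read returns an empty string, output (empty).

After 1 (seek(-7, END)): offset=22
After 2 (read(2)): returned 'WO', offset=24
After 3 (seek(21, SET)): offset=21
After 4 (tell()): offset=21
After 5 (read(3)): returned 'FWO', offset=24
After 6 (read(5)): returned 'YAZEU', offset=29
After 7 (tell()): offset=29
After 8 (read(7)): returned '', offset=29
After 9 (read(8)): returned '', offset=29
After 10 (seek(18, SET)): offset=18
After 11 (seek(+5, CUR)): offset=23

Answer: FWO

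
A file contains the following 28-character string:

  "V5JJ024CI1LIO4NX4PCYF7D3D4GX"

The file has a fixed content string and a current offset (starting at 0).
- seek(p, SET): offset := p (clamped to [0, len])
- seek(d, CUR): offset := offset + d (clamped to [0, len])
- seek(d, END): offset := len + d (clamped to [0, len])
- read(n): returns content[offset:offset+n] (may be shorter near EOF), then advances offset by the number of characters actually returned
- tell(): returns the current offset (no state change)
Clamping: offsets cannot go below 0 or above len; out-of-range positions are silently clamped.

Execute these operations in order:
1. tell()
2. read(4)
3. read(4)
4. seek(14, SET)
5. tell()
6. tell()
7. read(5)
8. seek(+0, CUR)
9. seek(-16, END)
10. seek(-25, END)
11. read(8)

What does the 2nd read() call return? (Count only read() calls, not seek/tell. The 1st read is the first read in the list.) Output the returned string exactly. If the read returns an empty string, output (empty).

After 1 (tell()): offset=0
After 2 (read(4)): returned 'V5JJ', offset=4
After 3 (read(4)): returned '024C', offset=8
After 4 (seek(14, SET)): offset=14
After 5 (tell()): offset=14
After 6 (tell()): offset=14
After 7 (read(5)): returned 'NX4PC', offset=19
After 8 (seek(+0, CUR)): offset=19
After 9 (seek(-16, END)): offset=12
After 10 (seek(-25, END)): offset=3
After 11 (read(8)): returned 'J024CI1L', offset=11

Answer: 024C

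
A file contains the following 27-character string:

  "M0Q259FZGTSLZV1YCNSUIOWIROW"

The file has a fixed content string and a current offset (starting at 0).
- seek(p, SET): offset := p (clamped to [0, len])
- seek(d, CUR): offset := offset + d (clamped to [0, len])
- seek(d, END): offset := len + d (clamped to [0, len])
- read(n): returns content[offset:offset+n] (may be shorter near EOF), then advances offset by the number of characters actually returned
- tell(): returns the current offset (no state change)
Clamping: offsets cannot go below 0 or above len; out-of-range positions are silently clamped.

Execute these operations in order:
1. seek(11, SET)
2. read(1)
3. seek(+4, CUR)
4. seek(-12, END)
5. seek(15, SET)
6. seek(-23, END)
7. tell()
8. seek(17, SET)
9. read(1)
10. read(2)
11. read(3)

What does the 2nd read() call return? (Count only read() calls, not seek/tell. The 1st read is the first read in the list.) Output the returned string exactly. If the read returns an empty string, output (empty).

After 1 (seek(11, SET)): offset=11
After 2 (read(1)): returned 'L', offset=12
After 3 (seek(+4, CUR)): offset=16
After 4 (seek(-12, END)): offset=15
After 5 (seek(15, SET)): offset=15
After 6 (seek(-23, END)): offset=4
After 7 (tell()): offset=4
After 8 (seek(17, SET)): offset=17
After 9 (read(1)): returned 'N', offset=18
After 10 (read(2)): returned 'SU', offset=20
After 11 (read(3)): returned 'IOW', offset=23

Answer: N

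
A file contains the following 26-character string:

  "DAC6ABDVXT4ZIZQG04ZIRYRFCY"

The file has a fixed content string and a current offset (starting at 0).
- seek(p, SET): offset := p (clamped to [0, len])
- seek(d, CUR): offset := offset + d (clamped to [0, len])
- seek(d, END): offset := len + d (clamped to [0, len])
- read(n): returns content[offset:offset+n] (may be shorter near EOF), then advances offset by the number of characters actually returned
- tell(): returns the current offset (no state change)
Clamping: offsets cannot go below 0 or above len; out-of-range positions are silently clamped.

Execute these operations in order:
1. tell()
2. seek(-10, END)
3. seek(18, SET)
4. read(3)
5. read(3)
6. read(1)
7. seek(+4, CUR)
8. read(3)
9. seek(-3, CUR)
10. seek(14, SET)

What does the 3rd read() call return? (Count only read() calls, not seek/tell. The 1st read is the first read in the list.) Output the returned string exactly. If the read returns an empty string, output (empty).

Answer: C

Derivation:
After 1 (tell()): offset=0
After 2 (seek(-10, END)): offset=16
After 3 (seek(18, SET)): offset=18
After 4 (read(3)): returned 'ZIR', offset=21
After 5 (read(3)): returned 'YRF', offset=24
After 6 (read(1)): returned 'C', offset=25
After 7 (seek(+4, CUR)): offset=26
After 8 (read(3)): returned '', offset=26
After 9 (seek(-3, CUR)): offset=23
After 10 (seek(14, SET)): offset=14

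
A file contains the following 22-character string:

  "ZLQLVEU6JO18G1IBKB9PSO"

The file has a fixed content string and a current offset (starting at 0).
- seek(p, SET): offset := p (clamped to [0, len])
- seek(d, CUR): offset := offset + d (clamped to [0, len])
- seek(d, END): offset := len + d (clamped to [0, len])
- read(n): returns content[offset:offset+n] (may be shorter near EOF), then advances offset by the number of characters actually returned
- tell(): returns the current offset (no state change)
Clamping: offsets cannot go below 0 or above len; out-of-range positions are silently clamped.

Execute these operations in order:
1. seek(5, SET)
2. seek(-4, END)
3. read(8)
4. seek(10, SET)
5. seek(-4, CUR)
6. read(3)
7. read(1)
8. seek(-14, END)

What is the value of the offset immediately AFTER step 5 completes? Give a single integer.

After 1 (seek(5, SET)): offset=5
After 2 (seek(-4, END)): offset=18
After 3 (read(8)): returned '9PSO', offset=22
After 4 (seek(10, SET)): offset=10
After 5 (seek(-4, CUR)): offset=6

Answer: 6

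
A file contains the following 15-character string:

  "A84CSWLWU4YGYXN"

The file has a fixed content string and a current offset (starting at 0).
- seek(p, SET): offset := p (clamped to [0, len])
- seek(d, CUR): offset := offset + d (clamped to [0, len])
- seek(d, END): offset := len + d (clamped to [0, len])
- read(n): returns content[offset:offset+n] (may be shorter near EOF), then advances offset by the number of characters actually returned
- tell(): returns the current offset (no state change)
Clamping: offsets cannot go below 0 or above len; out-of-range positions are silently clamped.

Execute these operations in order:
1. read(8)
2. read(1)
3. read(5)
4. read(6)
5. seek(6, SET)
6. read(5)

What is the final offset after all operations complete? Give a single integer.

Answer: 11

Derivation:
After 1 (read(8)): returned 'A84CSWLW', offset=8
After 2 (read(1)): returned 'U', offset=9
After 3 (read(5)): returned '4YGYX', offset=14
After 4 (read(6)): returned 'N', offset=15
After 5 (seek(6, SET)): offset=6
After 6 (read(5)): returned 'LWU4Y', offset=11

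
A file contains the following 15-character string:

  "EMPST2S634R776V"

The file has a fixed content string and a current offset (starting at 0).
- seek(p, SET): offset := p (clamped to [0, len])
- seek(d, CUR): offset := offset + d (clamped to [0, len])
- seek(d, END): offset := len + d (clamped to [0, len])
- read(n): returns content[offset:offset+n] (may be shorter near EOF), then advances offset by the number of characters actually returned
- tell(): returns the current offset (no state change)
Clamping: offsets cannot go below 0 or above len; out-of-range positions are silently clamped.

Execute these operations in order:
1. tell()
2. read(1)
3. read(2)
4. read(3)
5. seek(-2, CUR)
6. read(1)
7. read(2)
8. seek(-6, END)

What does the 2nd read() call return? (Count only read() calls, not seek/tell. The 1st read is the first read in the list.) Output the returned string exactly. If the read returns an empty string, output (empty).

Answer: MP

Derivation:
After 1 (tell()): offset=0
After 2 (read(1)): returned 'E', offset=1
After 3 (read(2)): returned 'MP', offset=3
After 4 (read(3)): returned 'ST2', offset=6
After 5 (seek(-2, CUR)): offset=4
After 6 (read(1)): returned 'T', offset=5
After 7 (read(2)): returned '2S', offset=7
After 8 (seek(-6, END)): offset=9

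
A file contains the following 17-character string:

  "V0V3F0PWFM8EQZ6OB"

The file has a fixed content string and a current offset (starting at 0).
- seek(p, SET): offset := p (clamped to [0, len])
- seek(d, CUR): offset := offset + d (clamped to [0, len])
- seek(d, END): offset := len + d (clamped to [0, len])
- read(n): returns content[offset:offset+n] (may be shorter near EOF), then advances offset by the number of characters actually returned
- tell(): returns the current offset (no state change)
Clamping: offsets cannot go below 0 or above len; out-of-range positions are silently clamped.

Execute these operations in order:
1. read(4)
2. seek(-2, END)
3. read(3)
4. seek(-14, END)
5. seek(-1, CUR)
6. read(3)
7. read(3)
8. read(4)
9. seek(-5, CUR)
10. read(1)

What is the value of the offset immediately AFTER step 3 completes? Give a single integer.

After 1 (read(4)): returned 'V0V3', offset=4
After 2 (seek(-2, END)): offset=15
After 3 (read(3)): returned 'OB', offset=17

Answer: 17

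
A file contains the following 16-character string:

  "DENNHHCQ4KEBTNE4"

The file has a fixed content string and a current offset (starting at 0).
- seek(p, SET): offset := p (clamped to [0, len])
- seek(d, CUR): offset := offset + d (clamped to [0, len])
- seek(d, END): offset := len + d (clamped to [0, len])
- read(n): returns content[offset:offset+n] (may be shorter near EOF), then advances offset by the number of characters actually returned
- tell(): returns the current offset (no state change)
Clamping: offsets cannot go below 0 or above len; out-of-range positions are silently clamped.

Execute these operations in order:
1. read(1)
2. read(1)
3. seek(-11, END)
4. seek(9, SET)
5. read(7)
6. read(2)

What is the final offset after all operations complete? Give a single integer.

Answer: 16

Derivation:
After 1 (read(1)): returned 'D', offset=1
After 2 (read(1)): returned 'E', offset=2
After 3 (seek(-11, END)): offset=5
After 4 (seek(9, SET)): offset=9
After 5 (read(7)): returned 'KEBTNE4', offset=16
After 6 (read(2)): returned '', offset=16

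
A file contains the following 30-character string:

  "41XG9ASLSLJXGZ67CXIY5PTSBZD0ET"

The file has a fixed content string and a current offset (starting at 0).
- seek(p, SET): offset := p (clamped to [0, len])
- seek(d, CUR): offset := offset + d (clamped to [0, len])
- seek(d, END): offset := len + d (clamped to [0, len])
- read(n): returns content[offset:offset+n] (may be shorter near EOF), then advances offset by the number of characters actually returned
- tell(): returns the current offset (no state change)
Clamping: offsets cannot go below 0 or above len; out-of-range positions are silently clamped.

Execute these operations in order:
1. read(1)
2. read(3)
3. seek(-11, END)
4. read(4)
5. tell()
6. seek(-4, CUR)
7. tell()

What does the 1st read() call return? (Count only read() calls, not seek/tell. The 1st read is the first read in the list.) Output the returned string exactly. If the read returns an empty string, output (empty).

Answer: 4

Derivation:
After 1 (read(1)): returned '4', offset=1
After 2 (read(3)): returned '1XG', offset=4
After 3 (seek(-11, END)): offset=19
After 4 (read(4)): returned 'Y5PT', offset=23
After 5 (tell()): offset=23
After 6 (seek(-4, CUR)): offset=19
After 7 (tell()): offset=19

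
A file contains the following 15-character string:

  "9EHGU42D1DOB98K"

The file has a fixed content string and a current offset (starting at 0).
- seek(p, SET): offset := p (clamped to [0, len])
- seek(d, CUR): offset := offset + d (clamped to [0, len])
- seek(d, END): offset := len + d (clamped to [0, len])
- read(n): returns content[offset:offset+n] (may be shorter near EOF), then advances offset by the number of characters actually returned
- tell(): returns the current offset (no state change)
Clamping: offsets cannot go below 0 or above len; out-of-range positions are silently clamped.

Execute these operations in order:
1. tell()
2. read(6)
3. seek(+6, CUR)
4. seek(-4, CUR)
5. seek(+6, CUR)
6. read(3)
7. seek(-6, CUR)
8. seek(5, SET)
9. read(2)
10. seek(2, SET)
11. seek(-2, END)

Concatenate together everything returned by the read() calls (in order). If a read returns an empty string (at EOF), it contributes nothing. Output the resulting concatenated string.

After 1 (tell()): offset=0
After 2 (read(6)): returned '9EHGU4', offset=6
After 3 (seek(+6, CUR)): offset=12
After 4 (seek(-4, CUR)): offset=8
After 5 (seek(+6, CUR)): offset=14
After 6 (read(3)): returned 'K', offset=15
After 7 (seek(-6, CUR)): offset=9
After 8 (seek(5, SET)): offset=5
After 9 (read(2)): returned '42', offset=7
After 10 (seek(2, SET)): offset=2
After 11 (seek(-2, END)): offset=13

Answer: 9EHGU4K42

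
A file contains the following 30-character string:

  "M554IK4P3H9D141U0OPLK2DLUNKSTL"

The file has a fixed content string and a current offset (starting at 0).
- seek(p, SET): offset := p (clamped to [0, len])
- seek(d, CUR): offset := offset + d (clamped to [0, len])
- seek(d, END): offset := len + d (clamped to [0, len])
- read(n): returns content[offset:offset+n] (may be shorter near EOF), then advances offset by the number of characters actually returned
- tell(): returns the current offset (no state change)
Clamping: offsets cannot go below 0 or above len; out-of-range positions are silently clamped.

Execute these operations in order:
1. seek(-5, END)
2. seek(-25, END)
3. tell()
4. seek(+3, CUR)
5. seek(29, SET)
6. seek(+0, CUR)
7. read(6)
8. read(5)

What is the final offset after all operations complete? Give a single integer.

After 1 (seek(-5, END)): offset=25
After 2 (seek(-25, END)): offset=5
After 3 (tell()): offset=5
After 4 (seek(+3, CUR)): offset=8
After 5 (seek(29, SET)): offset=29
After 6 (seek(+0, CUR)): offset=29
After 7 (read(6)): returned 'L', offset=30
After 8 (read(5)): returned '', offset=30

Answer: 30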